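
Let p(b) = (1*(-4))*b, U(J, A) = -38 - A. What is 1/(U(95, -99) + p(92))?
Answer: -1/307 ≈ -0.0032573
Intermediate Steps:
p(b) = -4*b
1/(U(95, -99) + p(92)) = 1/((-38 - 1*(-99)) - 4*92) = 1/((-38 + 99) - 368) = 1/(61 - 368) = 1/(-307) = -1/307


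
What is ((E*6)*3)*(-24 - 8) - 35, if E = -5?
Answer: 2845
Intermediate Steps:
((E*6)*3)*(-24 - 8) - 35 = (-5*6*3)*(-24 - 8) - 35 = -30*3*(-32) - 35 = -90*(-32) - 35 = 2880 - 35 = 2845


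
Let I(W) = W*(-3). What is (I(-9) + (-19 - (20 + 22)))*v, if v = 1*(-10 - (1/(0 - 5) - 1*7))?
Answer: 476/5 ≈ 95.200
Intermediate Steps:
I(W) = -3*W
v = -14/5 (v = 1*(-10 - (1/(-5) - 7)) = 1*(-10 - (-1/5 - 7)) = 1*(-10 - 1*(-36/5)) = 1*(-10 + 36/5) = 1*(-14/5) = -14/5 ≈ -2.8000)
(I(-9) + (-19 - (20 + 22)))*v = (-3*(-9) + (-19 - (20 + 22)))*(-14/5) = (27 + (-19 - 1*42))*(-14/5) = (27 + (-19 - 42))*(-14/5) = (27 - 61)*(-14/5) = -34*(-14/5) = 476/5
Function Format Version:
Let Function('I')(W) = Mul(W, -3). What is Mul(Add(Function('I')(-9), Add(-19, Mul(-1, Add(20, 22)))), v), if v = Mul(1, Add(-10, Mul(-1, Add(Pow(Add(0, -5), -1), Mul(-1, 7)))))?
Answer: Rational(476, 5) ≈ 95.200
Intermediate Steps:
Function('I')(W) = Mul(-3, W)
v = Rational(-14, 5) (v = Mul(1, Add(-10, Mul(-1, Add(Pow(-5, -1), -7)))) = Mul(1, Add(-10, Mul(-1, Add(Rational(-1, 5), -7)))) = Mul(1, Add(-10, Mul(-1, Rational(-36, 5)))) = Mul(1, Add(-10, Rational(36, 5))) = Mul(1, Rational(-14, 5)) = Rational(-14, 5) ≈ -2.8000)
Mul(Add(Function('I')(-9), Add(-19, Mul(-1, Add(20, 22)))), v) = Mul(Add(Mul(-3, -9), Add(-19, Mul(-1, Add(20, 22)))), Rational(-14, 5)) = Mul(Add(27, Add(-19, Mul(-1, 42))), Rational(-14, 5)) = Mul(Add(27, Add(-19, -42)), Rational(-14, 5)) = Mul(Add(27, -61), Rational(-14, 5)) = Mul(-34, Rational(-14, 5)) = Rational(476, 5)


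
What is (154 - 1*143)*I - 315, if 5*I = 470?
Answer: 719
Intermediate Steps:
I = 94 (I = (⅕)*470 = 94)
(154 - 1*143)*I - 315 = (154 - 1*143)*94 - 315 = (154 - 143)*94 - 315 = 11*94 - 315 = 1034 - 315 = 719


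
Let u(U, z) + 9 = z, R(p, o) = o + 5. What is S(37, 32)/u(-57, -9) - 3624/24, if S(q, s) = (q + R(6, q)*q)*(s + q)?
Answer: -37499/6 ≈ -6249.8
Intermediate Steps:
R(p, o) = 5 + o
S(q, s) = (q + s)*(q + q*(5 + q)) (S(q, s) = (q + (5 + q)*q)*(s + q) = (q + q*(5 + q))*(q + s) = (q + s)*(q + q*(5 + q)))
u(U, z) = -9 + z
S(37, 32)/u(-57, -9) - 3624/24 = (37*(37 + 32 + 37*(5 + 37) + 32*(5 + 37)))/(-9 - 9) - 3624/24 = (37*(37 + 32 + 37*42 + 32*42))/(-18) - 3624*1/24 = (37*(37 + 32 + 1554 + 1344))*(-1/18) - 151 = (37*2967)*(-1/18) - 151 = 109779*(-1/18) - 151 = -36593/6 - 151 = -37499/6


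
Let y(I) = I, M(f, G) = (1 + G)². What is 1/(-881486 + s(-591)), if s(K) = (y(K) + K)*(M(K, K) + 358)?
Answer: -1/412758842 ≈ -2.4227e-9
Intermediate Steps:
s(K) = 2*K*(358 + (1 + K)²) (s(K) = (K + K)*((1 + K)² + 358) = (2*K)*(358 + (1 + K)²) = 2*K*(358 + (1 + K)²))
1/(-881486 + s(-591)) = 1/(-881486 + 2*(-591)*(358 + (1 - 591)²)) = 1/(-881486 + 2*(-591)*(358 + (-590)²)) = 1/(-881486 + 2*(-591)*(358 + 348100)) = 1/(-881486 + 2*(-591)*348458) = 1/(-881486 - 411877356) = 1/(-412758842) = -1/412758842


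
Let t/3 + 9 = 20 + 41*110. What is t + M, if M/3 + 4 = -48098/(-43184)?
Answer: 292665339/21592 ≈ 13554.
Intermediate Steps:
M = -186957/21592 (M = -12 + 3*(-48098/(-43184)) = -12 + 3*(-48098*(-1/43184)) = -12 + 3*(24049/21592) = -12 + 72147/21592 = -186957/21592 ≈ -8.6586)
t = 13563 (t = -27 + 3*(20 + 41*110) = -27 + 3*(20 + 4510) = -27 + 3*4530 = -27 + 13590 = 13563)
t + M = 13563 - 186957/21592 = 292665339/21592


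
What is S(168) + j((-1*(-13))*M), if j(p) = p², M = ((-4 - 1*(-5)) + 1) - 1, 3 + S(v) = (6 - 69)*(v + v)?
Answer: -21002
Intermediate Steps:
S(v) = -3 - 126*v (S(v) = -3 + (6 - 69)*(v + v) = -3 - 126*v)
M = 1 (M = ((-4 + 5) + 1) - 1 = (1 + 1) - 1 = 2 - 1 = 1)
S(168) + j((-1*(-13))*M) = (-3 - 126*168) + (-1*(-13)*1)² = (-3 - 21168) + (13*1)² = -21171 + 13² = -21171 + 169 = -21002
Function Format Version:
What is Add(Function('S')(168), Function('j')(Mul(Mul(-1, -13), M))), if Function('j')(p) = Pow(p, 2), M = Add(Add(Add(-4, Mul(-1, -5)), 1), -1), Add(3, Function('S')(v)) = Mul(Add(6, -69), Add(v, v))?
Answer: -21002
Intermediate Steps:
Function('S')(v) = Add(-3, Mul(-126, v)) (Function('S')(v) = Add(-3, Mul(Add(6, -69), Add(v, v))) = Add(-3, Mul(-63, Mul(2, v))) = Add(-3, Mul(-126, v)))
M = 1 (M = Add(Add(Add(-4, 5), 1), -1) = Add(Add(1, 1), -1) = Add(2, -1) = 1)
Add(Function('S')(168), Function('j')(Mul(Mul(-1, -13), M))) = Add(Add(-3, Mul(-126, 168)), Pow(Mul(Mul(-1, -13), 1), 2)) = Add(Add(-3, -21168), Pow(Mul(13, 1), 2)) = Add(-21171, Pow(13, 2)) = Add(-21171, 169) = -21002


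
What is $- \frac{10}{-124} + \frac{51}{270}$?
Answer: $\frac{376}{1395} \approx 0.26953$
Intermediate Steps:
$- \frac{10}{-124} + \frac{51}{270} = \left(-10\right) \left(- \frac{1}{124}\right) + 51 \cdot \frac{1}{270} = \frac{5}{62} + \frac{17}{90} = \frac{376}{1395}$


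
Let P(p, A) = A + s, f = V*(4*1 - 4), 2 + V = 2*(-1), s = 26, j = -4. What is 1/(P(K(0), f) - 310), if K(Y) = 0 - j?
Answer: -1/284 ≈ -0.0035211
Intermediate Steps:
K(Y) = 4 (K(Y) = 0 - 1*(-4) = 0 + 4 = 4)
V = -4 (V = -2 + 2*(-1) = -2 - 2 = -4)
f = 0 (f = -4*(4*1 - 4) = -4*(4 - 4) = -4*0 = 0)
P(p, A) = 26 + A (P(p, A) = A + 26 = 26 + A)
1/(P(K(0), f) - 310) = 1/((26 + 0) - 310) = 1/(26 - 310) = 1/(-284) = -1/284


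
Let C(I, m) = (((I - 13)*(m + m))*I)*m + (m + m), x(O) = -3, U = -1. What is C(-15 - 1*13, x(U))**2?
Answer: 426752964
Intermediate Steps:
C(I, m) = 2*m + 2*I*m**2*(-13 + I) (C(I, m) = (((-13 + I)*(2*m))*I)*m + 2*m = ((2*m*(-13 + I))*I)*m + 2*m = (2*I*m*(-13 + I))*m + 2*m = 2*I*m**2*(-13 + I) + 2*m = 2*m + 2*I*m**2*(-13 + I))
C(-15 - 1*13, x(U))**2 = (2*(-3)*(1 - 3*(-15 - 1*13)**2 - 13*(-15 - 1*13)*(-3)))**2 = (2*(-3)*(1 - 3*(-15 - 13)**2 - 13*(-15 - 13)*(-3)))**2 = (2*(-3)*(1 - 3*(-28)**2 - 13*(-28)*(-3)))**2 = (2*(-3)*(1 - 3*784 - 1092))**2 = (2*(-3)*(1 - 2352 - 1092))**2 = (2*(-3)*(-3443))**2 = 20658**2 = 426752964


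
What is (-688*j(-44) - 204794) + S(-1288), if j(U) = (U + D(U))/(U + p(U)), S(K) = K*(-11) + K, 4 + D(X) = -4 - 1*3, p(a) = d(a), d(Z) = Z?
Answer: -192344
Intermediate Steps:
p(a) = a
D(X) = -11 (D(X) = -4 + (-4 - 1*3) = -4 + (-4 - 3) = -4 - 7 = -11)
S(K) = -10*K (S(K) = -11*K + K = -10*K)
j(U) = (-11 + U)/(2*U) (j(U) = (U - 11)/(U + U) = (-11 + U)/((2*U)) = (-11 + U)*(1/(2*U)) = (-11 + U)/(2*U))
(-688*j(-44) - 204794) + S(-1288) = (-344*(-11 - 44)/(-44) - 204794) - 10*(-1288) = (-344*(-1)*(-55)/44 - 204794) + 12880 = (-688*5/8 - 204794) + 12880 = (-430 - 204794) + 12880 = -205224 + 12880 = -192344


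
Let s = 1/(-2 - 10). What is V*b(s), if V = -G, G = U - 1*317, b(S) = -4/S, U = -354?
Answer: 32208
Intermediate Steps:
s = -1/12 (s = 1/(-12) = -1/12 ≈ -0.083333)
G = -671 (G = -354 - 1*317 = -354 - 317 = -671)
V = 671 (V = -1*(-671) = 671)
V*b(s) = 671*(-4/(-1/12)) = 671*(-4*(-12)) = 671*48 = 32208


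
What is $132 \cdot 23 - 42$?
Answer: $2994$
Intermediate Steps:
$132 \cdot 23 - 42 = 3036 - 42 = 2994$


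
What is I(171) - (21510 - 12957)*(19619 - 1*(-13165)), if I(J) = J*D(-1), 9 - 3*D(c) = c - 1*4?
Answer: -280400754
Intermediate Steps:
D(c) = 13/3 - c/3 (D(c) = 3 - (c - 1*4)/3 = 3 - (c - 4)/3 = 3 - (-4 + c)/3 = 3 + (4/3 - c/3) = 13/3 - c/3)
I(J) = 14*J/3 (I(J) = J*(13/3 - ⅓*(-1)) = J*(13/3 + ⅓) = J*(14/3) = 14*J/3)
I(171) - (21510 - 12957)*(19619 - 1*(-13165)) = (14/3)*171 - (21510 - 12957)*(19619 - 1*(-13165)) = 798 - 8553*(19619 + 13165) = 798 - 8553*32784 = 798 - 1*280401552 = 798 - 280401552 = -280400754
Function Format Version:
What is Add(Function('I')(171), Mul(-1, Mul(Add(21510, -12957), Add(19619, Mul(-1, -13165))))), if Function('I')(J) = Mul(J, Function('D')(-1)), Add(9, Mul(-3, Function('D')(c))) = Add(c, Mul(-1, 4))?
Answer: -280400754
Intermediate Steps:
Function('D')(c) = Add(Rational(13, 3), Mul(Rational(-1, 3), c)) (Function('D')(c) = Add(3, Mul(Rational(-1, 3), Add(c, Mul(-1, 4)))) = Add(3, Mul(Rational(-1, 3), Add(c, -4))) = Add(3, Mul(Rational(-1, 3), Add(-4, c))) = Add(3, Add(Rational(4, 3), Mul(Rational(-1, 3), c))) = Add(Rational(13, 3), Mul(Rational(-1, 3), c)))
Function('I')(J) = Mul(Rational(14, 3), J) (Function('I')(J) = Mul(J, Add(Rational(13, 3), Mul(Rational(-1, 3), -1))) = Mul(J, Add(Rational(13, 3), Rational(1, 3))) = Mul(J, Rational(14, 3)) = Mul(Rational(14, 3), J))
Add(Function('I')(171), Mul(-1, Mul(Add(21510, -12957), Add(19619, Mul(-1, -13165))))) = Add(Mul(Rational(14, 3), 171), Mul(-1, Mul(Add(21510, -12957), Add(19619, Mul(-1, -13165))))) = Add(798, Mul(-1, Mul(8553, Add(19619, 13165)))) = Add(798, Mul(-1, Mul(8553, 32784))) = Add(798, Mul(-1, 280401552)) = Add(798, -280401552) = -280400754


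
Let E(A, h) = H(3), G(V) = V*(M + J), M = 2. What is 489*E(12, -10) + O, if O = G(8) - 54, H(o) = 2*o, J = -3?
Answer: 2872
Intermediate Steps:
G(V) = -V (G(V) = V*(2 - 3) = V*(-1) = -V)
O = -62 (O = -1*8 - 54 = -8 - 54 = -62)
E(A, h) = 6 (E(A, h) = 2*3 = 6)
489*E(12, -10) + O = 489*6 - 62 = 2934 - 62 = 2872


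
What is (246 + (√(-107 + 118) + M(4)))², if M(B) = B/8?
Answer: 243093/4 + 493*√11 ≈ 62408.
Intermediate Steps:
M(B) = B/8 (M(B) = B*(⅛) = B/8)
(246 + (√(-107 + 118) + M(4)))² = (246 + (√(-107 + 118) + (⅛)*4))² = (246 + (√11 + ½))² = (246 + (½ + √11))² = (493/2 + √11)²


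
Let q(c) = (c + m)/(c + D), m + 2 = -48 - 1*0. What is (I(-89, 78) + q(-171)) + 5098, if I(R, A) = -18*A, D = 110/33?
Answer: 1858745/503 ≈ 3695.3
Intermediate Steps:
m = -50 (m = -2 + (-48 - 1*0) = -2 + (-48 + 0) = -2 - 48 = -50)
D = 10/3 (D = 110*(1/33) = 10/3 ≈ 3.3333)
q(c) = (-50 + c)/(10/3 + c) (q(c) = (c - 50)/(c + 10/3) = (-50 + c)/(10/3 + c))
(I(-89, 78) + q(-171)) + 5098 = (-18*78 + 3*(-50 - 171)/(10 + 3*(-171))) + 5098 = (-1404 + 3*(-221)/(10 - 513)) + 5098 = (-1404 + 3*(-221)/(-503)) + 5098 = (-1404 + 3*(-1/503)*(-221)) + 5098 = (-1404 + 663/503) + 5098 = -705549/503 + 5098 = 1858745/503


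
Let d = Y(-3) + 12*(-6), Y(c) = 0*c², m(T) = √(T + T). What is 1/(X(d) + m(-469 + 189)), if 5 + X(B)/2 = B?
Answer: -11/1734 - I*√35/6069 ≈ -0.0063437 - 0.0009748*I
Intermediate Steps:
m(T) = √2*√T (m(T) = √(2*T) = √2*√T)
Y(c) = 0
d = -72 (d = 0 + 12*(-6) = 0 - 72 = -72)
X(B) = -10 + 2*B
1/(X(d) + m(-469 + 189)) = 1/((-10 + 2*(-72)) + √2*√(-469 + 189)) = 1/((-10 - 144) + √2*√(-280)) = 1/(-154 + √2*(2*I*√70)) = 1/(-154 + 4*I*√35)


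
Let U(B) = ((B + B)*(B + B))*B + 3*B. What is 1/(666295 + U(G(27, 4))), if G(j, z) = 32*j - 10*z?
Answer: 1/2238573663 ≈ 4.4671e-10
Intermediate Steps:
G(j, z) = -10*z + 32*j
U(B) = 3*B + 4*B**3 (U(B) = ((2*B)*(2*B))*B + 3*B = (4*B**2)*B + 3*B = 4*B**3 + 3*B = 3*B + 4*B**3)
1/(666295 + U(G(27, 4))) = 1/(666295 + (-10*4 + 32*27)*(3 + 4*(-10*4 + 32*27)**2)) = 1/(666295 + (-40 + 864)*(3 + 4*(-40 + 864)**2)) = 1/(666295 + 824*(3 + 4*824**2)) = 1/(666295 + 824*(3 + 4*678976)) = 1/(666295 + 824*(3 + 2715904)) = 1/(666295 + 824*2715907) = 1/(666295 + 2237907368) = 1/2238573663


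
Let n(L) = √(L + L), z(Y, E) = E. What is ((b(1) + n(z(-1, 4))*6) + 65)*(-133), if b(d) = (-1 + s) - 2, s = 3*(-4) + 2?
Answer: -6916 - 1596*√2 ≈ -9173.1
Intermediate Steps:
s = -10 (s = -12 + 2 = -10)
b(d) = -13 (b(d) = (-1 - 10) - 2 = -11 - 2 = -13)
n(L) = √2*√L (n(L) = √(2*L) = √2*√L)
((b(1) + n(z(-1, 4))*6) + 65)*(-133) = ((-13 + (√2*√4)*6) + 65)*(-133) = ((-13 + (√2*2)*6) + 65)*(-133) = ((-13 + (2*√2)*6) + 65)*(-133) = ((-13 + 12*√2) + 65)*(-133) = (52 + 12*√2)*(-133) = -6916 - 1596*√2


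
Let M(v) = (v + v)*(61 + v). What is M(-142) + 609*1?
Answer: 23613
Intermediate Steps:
M(v) = 2*v*(61 + v) (M(v) = (2*v)*(61 + v) = 2*v*(61 + v))
M(-142) + 609*1 = 2*(-142)*(61 - 142) + 609*1 = 2*(-142)*(-81) + 609 = 23004 + 609 = 23613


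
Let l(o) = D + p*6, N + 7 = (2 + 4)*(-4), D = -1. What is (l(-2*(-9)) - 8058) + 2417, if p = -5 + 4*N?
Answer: -6416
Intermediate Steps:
N = -31 (N = -7 + (2 + 4)*(-4) = -7 + 6*(-4) = -7 - 24 = -31)
p = -129 (p = -5 + 4*(-31) = -5 - 124 = -129)
l(o) = -775 (l(o) = -1 - 129*6 = -1 - 774 = -775)
(l(-2*(-9)) - 8058) + 2417 = (-775 - 8058) + 2417 = -8833 + 2417 = -6416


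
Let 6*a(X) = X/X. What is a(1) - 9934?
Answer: -59603/6 ≈ -9933.8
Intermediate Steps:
a(X) = ⅙ (a(X) = (X/X)/6 = (⅙)*1 = ⅙)
a(1) - 9934 = ⅙ - 9934 = -59603/6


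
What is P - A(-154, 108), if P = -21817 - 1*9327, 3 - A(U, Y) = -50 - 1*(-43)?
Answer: -31154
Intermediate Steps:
A(U, Y) = 10 (A(U, Y) = 3 - (-50 - 1*(-43)) = 3 - (-50 + 43) = 3 - 1*(-7) = 3 + 7 = 10)
P = -31144 (P = -21817 - 9327 = -31144)
P - A(-154, 108) = -31144 - 1*10 = -31144 - 10 = -31154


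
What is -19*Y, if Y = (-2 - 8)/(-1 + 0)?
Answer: -190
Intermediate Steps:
Y = 10 (Y = -10/(-1) = -10*(-1) = 10)
-19*Y = -19*10 = -190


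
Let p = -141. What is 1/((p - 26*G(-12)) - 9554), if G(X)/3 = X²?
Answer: -1/20927 ≈ -4.7785e-5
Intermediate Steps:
G(X) = 3*X²
1/((p - 26*G(-12)) - 9554) = 1/((-141 - 78*(-12)²) - 9554) = 1/((-141 - 78*144) - 9554) = 1/((-141 - 26*432) - 9554) = 1/((-141 - 11232) - 9554) = 1/(-11373 - 9554) = 1/(-20927) = -1/20927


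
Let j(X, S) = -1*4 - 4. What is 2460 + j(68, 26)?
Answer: 2452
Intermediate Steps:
j(X, S) = -8 (j(X, S) = -4 - 4 = -8)
2460 + j(68, 26) = 2460 - 8 = 2452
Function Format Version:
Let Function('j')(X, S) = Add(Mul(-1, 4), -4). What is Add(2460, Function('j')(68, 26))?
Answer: 2452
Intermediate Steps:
Function('j')(X, S) = -8 (Function('j')(X, S) = Add(-4, -4) = -8)
Add(2460, Function('j')(68, 26)) = Add(2460, -8) = 2452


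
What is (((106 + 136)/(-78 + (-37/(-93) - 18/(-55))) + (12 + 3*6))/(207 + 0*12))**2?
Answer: 1392400000000/82646335546009 ≈ 0.016848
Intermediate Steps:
(((106 + 136)/(-78 + (-37/(-93) - 18/(-55))) + (12 + 3*6))/(207 + 0*12))**2 = ((242/(-78 + (-37*(-1/93) - 18*(-1/55))) + (12 + 18))/(207 + 0))**2 = ((242/(-78 + (37/93 + 18/55)) + 30)/207)**2 = ((242/(-78 + 3709/5115) + 30)*(1/207))**2 = ((242/(-395261/5115) + 30)*(1/207))**2 = ((242*(-5115/395261) + 30)*(1/207))**2 = ((-1237830/395261 + 30)*(1/207))**2 = ((10620000/395261)*(1/207))**2 = (1180000/9091003)**2 = 1392400000000/82646335546009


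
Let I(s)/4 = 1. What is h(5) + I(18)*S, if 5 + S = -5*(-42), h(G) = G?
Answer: 825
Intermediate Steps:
I(s) = 4 (I(s) = 4*1 = 4)
S = 205 (S = -5 - 5*(-42) = -5 + 210 = 205)
h(5) + I(18)*S = 5 + 4*205 = 5 + 820 = 825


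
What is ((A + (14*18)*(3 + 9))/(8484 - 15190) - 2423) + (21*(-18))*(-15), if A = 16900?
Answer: 10877229/3353 ≈ 3244.0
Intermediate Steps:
((A + (14*18)*(3 + 9))/(8484 - 15190) - 2423) + (21*(-18))*(-15) = ((16900 + (14*18)*(3 + 9))/(8484 - 15190) - 2423) + (21*(-18))*(-15) = ((16900 + 252*12)/(-6706) - 2423) - 378*(-15) = ((16900 + 3024)*(-1/6706) - 2423) + 5670 = (19924*(-1/6706) - 2423) + 5670 = (-9962/3353 - 2423) + 5670 = -8134281/3353 + 5670 = 10877229/3353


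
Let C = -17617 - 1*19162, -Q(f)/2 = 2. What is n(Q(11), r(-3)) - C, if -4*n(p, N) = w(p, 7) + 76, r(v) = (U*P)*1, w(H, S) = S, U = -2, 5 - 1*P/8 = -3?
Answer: 147033/4 ≈ 36758.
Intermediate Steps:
P = 64 (P = 40 - 8*(-3) = 40 + 24 = 64)
Q(f) = -4 (Q(f) = -2*2 = -4)
C = -36779 (C = -17617 - 19162 = -36779)
r(v) = -128 (r(v) = -2*64*1 = -128*1 = -128)
n(p, N) = -83/4 (n(p, N) = -(7 + 76)/4 = -1/4*83 = -83/4)
n(Q(11), r(-3)) - C = -83/4 - 1*(-36779) = -83/4 + 36779 = 147033/4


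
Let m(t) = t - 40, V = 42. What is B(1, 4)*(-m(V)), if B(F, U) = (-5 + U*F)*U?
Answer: 8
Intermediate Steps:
m(t) = -40 + t
B(F, U) = U*(-5 + F*U) (B(F, U) = (-5 + F*U)*U = U*(-5 + F*U))
B(1, 4)*(-m(V)) = (4*(-5 + 1*4))*(-(-40 + 42)) = (4*(-5 + 4))*(-1*2) = (4*(-1))*(-2) = -4*(-2) = 8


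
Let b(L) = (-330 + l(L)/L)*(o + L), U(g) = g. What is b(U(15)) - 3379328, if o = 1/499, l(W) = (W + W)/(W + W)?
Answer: -25331318294/7485 ≈ -3.3843e+6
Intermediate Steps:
l(W) = 1 (l(W) = (2*W)/((2*W)) = (2*W)*(1/(2*W)) = 1)
o = 1/499 ≈ 0.0020040
b(L) = (-330 + 1/L)*(1/499 + L)
b(U(15)) - 3379328 = (1/499)*(1 + 15*(169 - 164670*15))/15 - 3379328 = (1/499)*(1/15)*(1 + 15*(169 - 2470050)) - 3379328 = (1/499)*(1/15)*(1 + 15*(-2469881)) - 3379328 = (1/499)*(1/15)*(1 - 37048215) - 3379328 = (1/499)*(1/15)*(-37048214) - 3379328 = -37048214/7485 - 3379328 = -25331318294/7485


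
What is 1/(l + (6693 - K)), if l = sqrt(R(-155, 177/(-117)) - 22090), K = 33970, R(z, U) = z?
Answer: -27277/744056974 - I*sqrt(22245)/744056974 ≈ -3.666e-5 - 2.0045e-7*I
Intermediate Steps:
l = I*sqrt(22245) (l = sqrt(-155 - 22090) = sqrt(-22245) = I*sqrt(22245) ≈ 149.15*I)
1/(l + (6693 - K)) = 1/(I*sqrt(22245) + (6693 - 1*33970)) = 1/(I*sqrt(22245) + (6693 - 33970)) = 1/(I*sqrt(22245) - 27277) = 1/(-27277 + I*sqrt(22245))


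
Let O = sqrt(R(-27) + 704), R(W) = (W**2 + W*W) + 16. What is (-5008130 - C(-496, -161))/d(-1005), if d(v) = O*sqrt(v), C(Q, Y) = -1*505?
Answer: 1001525*I*sqrt(2010)/13266 ≈ 3384.7*I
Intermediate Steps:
R(W) = 16 + 2*W**2 (R(W) = (W**2 + W**2) + 16 = 2*W**2 + 16 = 16 + 2*W**2)
C(Q, Y) = -505
O = 33*sqrt(2) (O = sqrt((16 + 2*(-27)**2) + 704) = sqrt((16 + 2*729) + 704) = sqrt((16 + 1458) + 704) = sqrt(1474 + 704) = sqrt(2178) = 33*sqrt(2) ≈ 46.669)
d(v) = 33*sqrt(2)*sqrt(v) (d(v) = (33*sqrt(2))*sqrt(v) = 33*sqrt(2)*sqrt(v))
(-5008130 - C(-496, -161))/d(-1005) = (-5008130 - 1*(-505))/((33*sqrt(2)*sqrt(-1005))) = (-5008130 + 505)/((33*sqrt(2)*(I*sqrt(1005)))) = -5007625*(-I*sqrt(2010)/66330) = -(-1001525)*I*sqrt(2010)/13266 = 1001525*I*sqrt(2010)/13266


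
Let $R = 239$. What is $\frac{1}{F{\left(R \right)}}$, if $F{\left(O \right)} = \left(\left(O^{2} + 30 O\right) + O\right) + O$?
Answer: $\frac{1}{64769} \approx 1.5439 \cdot 10^{-5}$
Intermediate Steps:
$F{\left(O \right)} = O^{2} + 32 O$ ($F{\left(O \right)} = \left(O^{2} + 31 O\right) + O = O^{2} + 32 O$)
$\frac{1}{F{\left(R \right)}} = \frac{1}{239 \left(32 + 239\right)} = \frac{1}{239 \cdot 271} = \frac{1}{64769}$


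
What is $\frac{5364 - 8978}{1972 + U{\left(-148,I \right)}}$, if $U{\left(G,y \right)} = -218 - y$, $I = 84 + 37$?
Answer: $- \frac{3614}{1633} \approx -2.2131$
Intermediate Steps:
$I = 121$
$\frac{5364 - 8978}{1972 + U{\left(-148,I \right)}} = \frac{5364 - 8978}{1972 - 339} = - \frac{3614}{1972 - 339} = - \frac{3614}{1633}$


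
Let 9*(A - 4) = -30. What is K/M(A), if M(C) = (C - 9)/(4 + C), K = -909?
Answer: 12726/25 ≈ 509.04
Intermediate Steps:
A = ⅔ (A = 4 + (⅑)*(-30) = 4 - 10/3 = ⅔ ≈ 0.66667)
M(C) = (-9 + C)/(4 + C)
K/M(A) = -909*(4 + ⅔)/(-9 + ⅔) = -909/(-25/3/(14/3)) = -909/((3/14)*(-25/3)) = -909/(-25/14) = -909*(-14/25) = 12726/25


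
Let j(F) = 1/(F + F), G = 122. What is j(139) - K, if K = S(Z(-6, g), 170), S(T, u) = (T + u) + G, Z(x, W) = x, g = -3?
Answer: -79507/278 ≈ -286.00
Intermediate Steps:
S(T, u) = 122 + T + u (S(T, u) = (T + u) + 122 = 122 + T + u)
j(F) = 1/(2*F)
K = 286 (K = 122 - 6 + 170 = 286)
j(139) - K = (1/2)/139 - 1*286 = (1/2)*(1/139) - 286 = 1/278 - 286 = -79507/278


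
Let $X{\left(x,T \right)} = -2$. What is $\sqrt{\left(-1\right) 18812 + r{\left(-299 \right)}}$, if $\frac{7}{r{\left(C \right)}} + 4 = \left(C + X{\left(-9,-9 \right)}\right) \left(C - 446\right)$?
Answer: $\frac{i \sqrt{945943097066085}}{224241} \approx 137.16 i$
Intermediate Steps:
$r{\left(C \right)} = \frac{7}{-4 + \left(-446 + C\right) \left(-2 + C\right)}$ ($r{\left(C \right)} = \frac{7}{-4 + \left(C - 2\right) \left(C - 446\right)} = \frac{7}{-4 + \left(-2 + C\right) \left(-446 + C\right)} = \frac{7}{-4 + \left(-446 + C\right) \left(-2 + C\right)}$)
$\sqrt{\left(-1\right) 18812 + r{\left(-299 \right)}} = \sqrt{\left(-1\right) 18812 + \frac{7}{888 + \left(-299\right)^{2} - -133952}} = \sqrt{-18812 + \frac{7}{888 + 89401 + 133952}} = \sqrt{-18812 + \frac{7}{224241}} = \sqrt{- \frac{4218421685}{224241}} = \frac{i \sqrt{945943097066085}}{224241}$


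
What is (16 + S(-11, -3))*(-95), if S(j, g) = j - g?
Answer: -760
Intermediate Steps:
(16 + S(-11, -3))*(-95) = (16 + (-11 - 1*(-3)))*(-95) = (16 + (-11 + 3))*(-95) = (16 - 8)*(-95) = 8*(-95) = -760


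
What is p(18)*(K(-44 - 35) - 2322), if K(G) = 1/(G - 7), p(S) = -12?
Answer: 1198158/43 ≈ 27864.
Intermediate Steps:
K(G) = 1/(-7 + G)
p(18)*(K(-44 - 35) - 2322) = -12*(1/(-7 + (-44 - 35)) - 2322) = -12*(1/(-7 - 79) - 2322) = -12*(1/(-86) - 2322) = -12*(-1/86 - 2322) = -12*(-199693/86) = 1198158/43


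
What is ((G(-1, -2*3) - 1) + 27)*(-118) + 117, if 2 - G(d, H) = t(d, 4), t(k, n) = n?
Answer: -2715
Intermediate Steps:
G(d, H) = -2 (G(d, H) = 2 - 1*4 = 2 - 4 = -2)
((G(-1, -2*3) - 1) + 27)*(-118) + 117 = ((-2 - 1) + 27)*(-118) + 117 = (-3 + 27)*(-118) + 117 = 24*(-118) + 117 = -2832 + 117 = -2715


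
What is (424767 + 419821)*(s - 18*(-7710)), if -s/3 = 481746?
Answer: -1103418749304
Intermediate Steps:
s = -1445238 (s = -3*481746 = -1445238)
(424767 + 419821)*(s - 18*(-7710)) = (424767 + 419821)*(-1445238 - 18*(-7710)) = 844588*(-1445238 + 138780) = 844588*(-1306458) = -1103418749304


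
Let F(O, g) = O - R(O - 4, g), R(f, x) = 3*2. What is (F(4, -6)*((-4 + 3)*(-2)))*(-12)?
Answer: 48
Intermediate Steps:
R(f, x) = 6
F(O, g) = -6 + O (F(O, g) = O - 1*6 = O - 6 = -6 + O)
(F(4, -6)*((-4 + 3)*(-2)))*(-12) = ((-6 + 4)*((-4 + 3)*(-2)))*(-12) = -(-2)*(-2)*(-12) = -2*2*(-12) = -4*(-12) = 48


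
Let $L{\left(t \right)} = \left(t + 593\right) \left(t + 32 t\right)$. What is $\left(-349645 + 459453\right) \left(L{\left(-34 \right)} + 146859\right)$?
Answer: $-52745064912$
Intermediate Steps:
$L{\left(t \right)} = 33 t \left(593 + t\right)$ ($L{\left(t \right)} = \left(593 + t\right) 33 t = 33 t \left(593 + t\right)$)
$\left(-349645 + 459453\right) \left(L{\left(-34 \right)} + 146859\right) = \left(-349645 + 459453\right) \left(33 \left(-34\right) \left(593 - 34\right) + 146859\right) = 109808 \left(33 \left(-34\right) 559 + 146859\right) = 109808 \left(-627198 + 146859\right) = 109808 \left(-480339\right) = -52745064912$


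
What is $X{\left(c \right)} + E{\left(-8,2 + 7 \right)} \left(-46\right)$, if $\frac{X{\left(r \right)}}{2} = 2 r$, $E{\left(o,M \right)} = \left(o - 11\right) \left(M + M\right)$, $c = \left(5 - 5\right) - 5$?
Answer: $15712$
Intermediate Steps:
$c = -5$ ($c = \left(5 - 5\right) - 5 = 0 - 5 = -5$)
$E{\left(o,M \right)} = 2 M \left(-11 + o\right)$ ($E{\left(o,M \right)} = \left(-11 + o\right) 2 M = 2 M \left(-11 + o\right)$)
$X{\left(r \right)} = 4 r$ ($X{\left(r \right)} = 2 \cdot 2 r = 4 r$)
$X{\left(c \right)} + E{\left(-8,2 + 7 \right)} \left(-46\right) = 4 \left(-5\right) + 2 \left(2 + 7\right) \left(-11 - 8\right) \left(-46\right) = -20 + 2 \cdot 9 \left(-19\right) \left(-46\right) = -20 - -15732 = -20 + 15732 = 15712$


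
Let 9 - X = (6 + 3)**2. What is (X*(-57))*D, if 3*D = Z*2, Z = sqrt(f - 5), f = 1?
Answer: 5472*I ≈ 5472.0*I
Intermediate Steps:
Z = 2*I (Z = sqrt(1 - 5) = sqrt(-4) = 2*I ≈ 2.0*I)
X = -72 (X = 9 - (6 + 3)**2 = 9 - 1*9**2 = 9 - 1*81 = 9 - 81 = -72)
D = 4*I/3 (D = ((2*I)*2)/3 = (4*I)/3 = 4*I/3 ≈ 1.3333*I)
(X*(-57))*D = (-72*(-57))*(4*I/3) = 4104*(4*I/3) = 5472*I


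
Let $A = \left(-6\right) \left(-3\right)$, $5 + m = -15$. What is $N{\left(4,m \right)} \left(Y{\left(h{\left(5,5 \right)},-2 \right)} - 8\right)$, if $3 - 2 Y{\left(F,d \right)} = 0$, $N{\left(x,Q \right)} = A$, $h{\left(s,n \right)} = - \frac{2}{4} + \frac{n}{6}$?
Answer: $-117$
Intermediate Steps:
$m = -20$ ($m = -5 - 15 = -20$)
$h{\left(s,n \right)} = - \frac{1}{2} + \frac{n}{6}$ ($h{\left(s,n \right)} = \left(-2\right) \frac{1}{4} + n \frac{1}{6} = - \frac{1}{2} + \frac{n}{6}$)
$A = 18$
$N{\left(x,Q \right)} = 18$
$Y{\left(F,d \right)} = \frac{3}{2}$ ($Y{\left(F,d \right)} = \frac{3}{2} - 0 = \frac{3}{2} + 0 = \frac{3}{2}$)
$N{\left(4,m \right)} \left(Y{\left(h{\left(5,5 \right)},-2 \right)} - 8\right) = 18 \left(\frac{3}{2} - 8\right) = 18 \left(- \frac{13}{2}\right) = -117$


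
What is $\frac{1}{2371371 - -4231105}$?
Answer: $\frac{1}{6602476} \approx 1.5146 \cdot 10^{-7}$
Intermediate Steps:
$\frac{1}{2371371 - -4231105} = \frac{1}{2371371 + 4231105} = \frac{1}{6602476}$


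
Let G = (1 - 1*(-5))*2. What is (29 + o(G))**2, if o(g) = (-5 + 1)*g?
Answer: 361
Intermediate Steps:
G = 12 (G = (1 + 5)*2 = 6*2 = 12)
o(g) = -4*g
(29 + o(G))**2 = (29 - 4*12)**2 = (29 - 48)**2 = (-19)**2 = 361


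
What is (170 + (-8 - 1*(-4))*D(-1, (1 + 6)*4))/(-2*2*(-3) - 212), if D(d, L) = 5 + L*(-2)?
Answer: -187/100 ≈ -1.8700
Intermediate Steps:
D(d, L) = 5 - 2*L
(170 + (-8 - 1*(-4))*D(-1, (1 + 6)*4))/(-2*2*(-3) - 212) = (170 + (-8 - 1*(-4))*(5 - 2*(1 + 6)*4))/(-2*2*(-3) - 212) = (170 + (-8 + 4)*(5 - 14*4))/(-4*(-3) - 212) = (170 - 4*(5 - 2*28))/(12 - 212) = (170 - 4*(5 - 56))/(-200) = (170 - 4*(-51))*(-1/200) = (170 + 204)*(-1/200) = 374*(-1/200) = -187/100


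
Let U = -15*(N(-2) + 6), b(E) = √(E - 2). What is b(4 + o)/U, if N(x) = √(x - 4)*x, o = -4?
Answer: √2/(30*(√6 + 3*I)) ≈ 0.007698 - 0.0094281*I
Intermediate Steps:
N(x) = x*√(-4 + x) (N(x) = √(-4 + x)*x = x*√(-4 + x))
b(E) = √(-2 + E)
U = -90 + 30*I*√6 (U = -15*(-2*√(-4 - 2) + 6) = -15*(-2*I*√6 + 6) = -15*(6 - 2*I*√6) = -90 + 30*I*√6 ≈ -90.0 + 73.485*I)
b(4 + o)/U = √(-2 + (4 - 4))/(-90 + 30*I*√6) = √(-2 + 0)/(-90 + 30*I*√6) = √(-2)/(-90 + 30*I*√6) = (I*√2)/(-90 + 30*I*√6) = I*√2/(-90 + 30*I*√6)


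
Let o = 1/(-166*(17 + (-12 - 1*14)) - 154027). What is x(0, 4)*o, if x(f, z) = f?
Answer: 0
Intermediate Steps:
o = -1/152533 (o = 1/(-166*(17 + (-12 - 14)) - 154027) = 1/(-166*(17 - 26) - 154027) = 1/(-166*(-9) - 154027) = 1/(1494 - 154027) = 1/(-152533) = -1/152533 ≈ -6.5560e-6)
x(0, 4)*o = 0*(-1/152533) = 0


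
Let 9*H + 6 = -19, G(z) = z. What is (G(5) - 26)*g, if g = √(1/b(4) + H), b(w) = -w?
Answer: -7*I*√109/2 ≈ -36.541*I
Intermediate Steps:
H = -25/9 (H = -⅔ + (⅑)*(-19) = -⅔ - 19/9 = -25/9 ≈ -2.7778)
g = I*√109/6 (g = √(1/(-1*4) - 25/9) = √(1/(-4) - 25/9) = √(-¼ - 25/9) = √(-109/36) = I*√109/6 ≈ 1.7401*I)
(G(5) - 26)*g = (5 - 26)*(I*√109/6) = -7*I*√109/2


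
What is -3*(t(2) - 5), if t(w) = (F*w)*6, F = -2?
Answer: 87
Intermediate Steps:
t(w) = -12*w (t(w) = -2*w*6 = -12*w)
-3*(t(2) - 5) = -3*(-12*2 - 5) = -3*(-24 - 5) = -3*(-29) = 87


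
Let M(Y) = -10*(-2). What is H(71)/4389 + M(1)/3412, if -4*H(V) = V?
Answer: 27217/14975268 ≈ 0.0018175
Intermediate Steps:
H(V) = -V/4
M(Y) = 20
H(71)/4389 + M(1)/3412 = -1/4*71/4389 + 20/3412 = -71/4*1/4389 + 20*(1/3412) = -71/17556 + 5/853 = 27217/14975268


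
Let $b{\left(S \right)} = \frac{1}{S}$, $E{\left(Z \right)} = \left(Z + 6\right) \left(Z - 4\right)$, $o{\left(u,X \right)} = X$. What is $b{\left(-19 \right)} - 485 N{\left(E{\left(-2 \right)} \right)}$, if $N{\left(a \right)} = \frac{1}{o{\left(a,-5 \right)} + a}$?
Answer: $\frac{9186}{551} \approx 16.672$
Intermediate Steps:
$E{\left(Z \right)} = \left(-4 + Z\right) \left(6 + Z\right)$ ($E{\left(Z \right)} = \left(6 + Z\right) \left(-4 + Z\right) = \left(-4 + Z\right) \left(6 + Z\right)$)
$N{\left(a \right)} = \frac{1}{-5 + a}$
$b{\left(-19 \right)} - 485 N{\left(E{\left(-2 \right)} \right)} = \frac{1}{-19} - \frac{485}{-5 + \left(-24 + \left(-2\right)^{2} + 2 \left(-2\right)\right)} = - \frac{1}{19} - \frac{485}{-5 - 24} = - \frac{1}{19} - \frac{485}{-29} = - \frac{1}{19} - - \frac{485}{29} = - \frac{1}{19} + \frac{485}{29} = \frac{9186}{551}$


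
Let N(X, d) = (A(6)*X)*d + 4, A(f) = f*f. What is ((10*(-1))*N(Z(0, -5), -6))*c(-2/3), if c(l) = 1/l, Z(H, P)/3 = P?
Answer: 48660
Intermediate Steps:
A(f) = f²
Z(H, P) = 3*P
c(l) = 1/l
N(X, d) = 4 + 36*X*d (N(X, d) = (6²*X)*d + 4 = (36*X)*d + 4 = 36*X*d + 4 = 4 + 36*X*d)
((10*(-1))*N(Z(0, -5), -6))*c(-2/3) = ((10*(-1))*(4 + 36*(3*(-5))*(-6)))/((-2/3)) = (-10*(4 + 36*(-15)*(-6)))/((-2*⅓)) = (-10*(4 + 3240))/(-⅔) = -10*3244*(-3/2) = -32440*(-3/2) = 48660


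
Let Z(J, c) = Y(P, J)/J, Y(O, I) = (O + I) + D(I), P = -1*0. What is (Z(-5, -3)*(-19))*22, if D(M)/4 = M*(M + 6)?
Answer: -2090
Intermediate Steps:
P = 0
D(M) = 4*M*(6 + M) (D(M) = 4*(M*(M + 6)) = 4*(M*(6 + M)) = 4*M*(6 + M))
Y(O, I) = I + O + 4*I*(6 + I) (Y(O, I) = (O + I) + 4*I*(6 + I) = (I + O) + 4*I*(6 + I) = I + O + 4*I*(6 + I))
Z(J, c) = (J + 4*J*(6 + J))/J (Z(J, c) = (J + 0 + 4*J*(6 + J))/J = (J + 4*J*(6 + J))/J)
(Z(-5, -3)*(-19))*22 = ((25 + 4*(-5))*(-19))*22 = ((25 - 20)*(-19))*22 = (5*(-19))*22 = -95*22 = -2090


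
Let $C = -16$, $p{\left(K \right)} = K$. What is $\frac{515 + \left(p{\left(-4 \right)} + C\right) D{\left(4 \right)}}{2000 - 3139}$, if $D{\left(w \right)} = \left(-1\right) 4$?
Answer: $- \frac{35}{67} \approx -0.52239$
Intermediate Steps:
$D{\left(w \right)} = -4$
$\frac{515 + \left(p{\left(-4 \right)} + C\right) D{\left(4 \right)}}{2000 - 3139} = \frac{515 + \left(-4 - 16\right) \left(-4\right)}{2000 - 3139} = \frac{515 - -80}{-1139} = \left(515 + 80\right) \left(- \frac{1}{1139}\right) = 595 \left(- \frac{1}{1139}\right) = - \frac{35}{67}$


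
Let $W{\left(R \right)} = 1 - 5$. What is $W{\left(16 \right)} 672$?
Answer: $-2688$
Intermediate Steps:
$W{\left(R \right)} = -4$
$W{\left(16 \right)} 672 = \left(-4\right) 672 = -2688$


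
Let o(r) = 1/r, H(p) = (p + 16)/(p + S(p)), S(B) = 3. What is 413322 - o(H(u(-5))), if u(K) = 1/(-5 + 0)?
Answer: 32652424/79 ≈ 4.1332e+5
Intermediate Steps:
u(K) = -⅕ (u(K) = 1/(-5) = -⅕)
H(p) = (16 + p)/(3 + p) (H(p) = (p + 16)/(p + 3) = (16 + p)/(3 + p))
413322 - o(H(u(-5))) = 413322 - 1/((16 - ⅕)/(3 - ⅕)) = 413322 - 1/((79/5)/(14/5)) = 413322 - 1/((5/14)*(79/5)) = 413322 - 1/79/14 = 413322 - 1*14/79 = 413322 - 14/79 = 32652424/79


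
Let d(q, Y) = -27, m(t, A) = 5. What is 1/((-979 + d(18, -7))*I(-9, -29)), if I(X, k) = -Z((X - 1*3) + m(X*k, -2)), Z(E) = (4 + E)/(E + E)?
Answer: 7/1509 ≈ 0.0046388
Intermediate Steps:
Z(E) = (4 + E)/(2*E) (Z(E) = (4 + E)/((2*E)) = (4 + E)*(1/(2*E)) = (4 + E)/(2*E))
I(X, k) = -(6 + X)/(2*(2 + X)) (I(X, k) = -(4 + ((X - 1*3) + 5))/(2*((X - 1*3) + 5)) = -(4 + ((X - 3) + 5))/(2*((X - 3) + 5)) = -(4 + ((-3 + X) + 5))/(2*((-3 + X) + 5)) = -(4 + (2 + X))/(2*(2 + X)) = -(6 + X)/(2*(2 + X)))
1/((-979 + d(18, -7))*I(-9, -29)) = 1/((-979 - 27)*(((-6 - 1*(-9))/(2*(2 - 9))))) = 1/((-1006)*(((½)*(-6 + 9)/(-7)))) = -1/(1006*((½)*(-⅐)*3)) = -1/(1006*(-3/14)) = -1/1006*(-14/3) = 7/1509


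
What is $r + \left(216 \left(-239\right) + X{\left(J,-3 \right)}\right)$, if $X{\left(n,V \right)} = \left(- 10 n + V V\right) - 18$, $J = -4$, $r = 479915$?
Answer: $428322$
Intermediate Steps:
$X{\left(n,V \right)} = -18 + V^{2} - 10 n$ ($X{\left(n,V \right)} = \left(- 10 n + V^{2}\right) - 18 = \left(V^{2} - 10 n\right) - 18 = -18 + V^{2} - 10 n$)
$r + \left(216 \left(-239\right) + X{\left(J,-3 \right)}\right) = 479915 + \left(216 \left(-239\right) - \left(-22 - 9\right)\right) = 479915 + \left(-51624 + \left(-18 + 9 + 40\right)\right) = 479915 + \left(-51624 + 31\right) = 479915 - 51593 = 428322$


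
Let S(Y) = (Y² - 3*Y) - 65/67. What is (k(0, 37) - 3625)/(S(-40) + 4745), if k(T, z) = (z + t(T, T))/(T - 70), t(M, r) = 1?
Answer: -4250949/7579075 ≈ -0.56088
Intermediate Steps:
k(T, z) = (1 + z)/(-70 + T) (k(T, z) = (z + 1)/(T - 70) = (1 + z)/(-70 + T))
S(Y) = -65/67 + Y² - 3*Y (S(Y) = (Y² - 3*Y) - 65*1/67 = (Y² - 3*Y) - 65/67 = -65/67 + Y² - 3*Y)
(k(0, 37) - 3625)/(S(-40) + 4745) = ((1 + 37)/(-70 + 0) - 3625)/((-65/67 + (-40)² - 3*(-40)) + 4745) = (38/(-70) - 3625)/((-65/67 + 1600 + 120) + 4745) = (-1/70*38 - 3625)/(115175/67 + 4745) = (-19/35 - 3625)/(433090/67) = -126894/35*67/433090 = -4250949/7579075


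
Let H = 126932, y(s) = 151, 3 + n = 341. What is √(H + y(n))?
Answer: √127083 ≈ 356.49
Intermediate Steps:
n = 338 (n = -3 + 341 = 338)
√(H + y(n)) = √(126932 + 151) = √127083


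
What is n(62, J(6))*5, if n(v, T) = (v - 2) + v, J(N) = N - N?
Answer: 610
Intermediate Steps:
J(N) = 0
n(v, T) = -2 + 2*v (n(v, T) = (-2 + v) + v = -2 + 2*v)
n(62, J(6))*5 = (-2 + 2*62)*5 = (-2 + 124)*5 = 122*5 = 610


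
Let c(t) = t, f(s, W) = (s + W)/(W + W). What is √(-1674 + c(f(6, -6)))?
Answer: 3*I*√186 ≈ 40.915*I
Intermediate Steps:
f(s, W) = (W + s)/(2*W) (f(s, W) = (W + s)/((2*W)) = (W + s)*(1/(2*W)) = (W + s)/(2*W))
√(-1674 + c(f(6, -6))) = √(-1674 + (½)*(-6 + 6)/(-6)) = √(-1674 + (½)*(-⅙)*0) = √(-1674 + 0) = √(-1674) = 3*I*√186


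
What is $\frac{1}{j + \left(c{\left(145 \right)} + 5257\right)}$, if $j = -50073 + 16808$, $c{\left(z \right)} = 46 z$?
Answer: $- \frac{1}{21338} \approx -4.6865 \cdot 10^{-5}$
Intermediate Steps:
$j = -33265$
$\frac{1}{j + \left(c{\left(145 \right)} + 5257\right)} = \frac{1}{-33265 + \left(46 \cdot 145 + 5257\right)} = \frac{1}{-33265 + \left(6670 + 5257\right)} = \frac{1}{-33265 + 11927} = \frac{1}{-21338} = - \frac{1}{21338}$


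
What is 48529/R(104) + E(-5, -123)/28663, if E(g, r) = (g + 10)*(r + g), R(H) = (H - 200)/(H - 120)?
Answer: 1390982887/171978 ≈ 8088.1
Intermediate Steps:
R(H) = (-200 + H)/(-120 + H)
E(g, r) = (10 + g)*(g + r)
48529/R(104) + E(-5, -123)/28663 = 48529/(((-200 + 104)/(-120 + 104))) + ((-5)² + 10*(-5) + 10*(-123) - 5*(-123))/28663 = 48529/((-96/(-16))) + (25 - 50 - 1230 + 615)*(1/28663) = 48529/((-1/16*(-96))) - 640*1/28663 = 48529/6 - 640/28663 = 1390982887/171978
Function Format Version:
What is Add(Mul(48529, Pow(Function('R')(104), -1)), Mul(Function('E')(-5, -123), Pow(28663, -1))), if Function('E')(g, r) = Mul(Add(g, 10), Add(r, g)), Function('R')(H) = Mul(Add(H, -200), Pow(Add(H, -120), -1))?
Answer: Rational(1390982887, 171978) ≈ 8088.1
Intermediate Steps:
Function('R')(H) = Mul(Pow(Add(-120, H), -1), Add(-200, H)) (Function('R')(H) = Mul(Add(-200, H), Pow(Add(-120, H), -1)) = Mul(Pow(Add(-120, H), -1), Add(-200, H)))
Function('E')(g, r) = Mul(Add(10, g), Add(g, r))
Add(Mul(48529, Pow(Function('R')(104), -1)), Mul(Function('E')(-5, -123), Pow(28663, -1))) = Add(Mul(48529, Pow(Mul(Pow(Add(-120, 104), -1), Add(-200, 104)), -1)), Mul(Add(Pow(-5, 2), Mul(10, -5), Mul(10, -123), Mul(-5, -123)), Pow(28663, -1))) = Add(Mul(48529, Pow(Mul(Pow(-16, -1), -96), -1)), Mul(Add(25, -50, -1230, 615), Rational(1, 28663))) = Add(Mul(48529, Pow(Mul(Rational(-1, 16), -96), -1)), Mul(-640, Rational(1, 28663))) = Add(Mul(48529, Pow(6, -1)), Rational(-640, 28663)) = Add(Mul(48529, Rational(1, 6)), Rational(-640, 28663)) = Add(Rational(48529, 6), Rational(-640, 28663)) = Rational(1390982887, 171978)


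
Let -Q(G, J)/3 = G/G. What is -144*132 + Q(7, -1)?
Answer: -19011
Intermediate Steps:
Q(G, J) = -3 (Q(G, J) = -3*G/G = -3*1 = -3)
-144*132 + Q(7, -1) = -144*132 - 3 = -19008 - 3 = -19011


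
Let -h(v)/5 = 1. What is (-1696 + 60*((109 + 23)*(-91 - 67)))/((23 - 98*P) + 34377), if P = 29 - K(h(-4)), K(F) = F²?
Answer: -156632/4251 ≈ -36.846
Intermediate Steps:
h(v) = -5 (h(v) = -5*1 = -5)
P = 4 (P = 29 - 1*(-5)² = 29 - 1*25 = 29 - 25 = 4)
(-1696 + 60*((109 + 23)*(-91 - 67)))/((23 - 98*P) + 34377) = (-1696 + 60*((109 + 23)*(-91 - 67)))/((23 - 98*4) + 34377) = (-1696 + 60*(132*(-158)))/((23 - 392) + 34377) = (-1696 + 60*(-20856))/(-369 + 34377) = (-1696 - 1251360)/34008 = -1253056*1/34008 = -156632/4251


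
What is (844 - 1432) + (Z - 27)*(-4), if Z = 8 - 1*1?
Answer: -508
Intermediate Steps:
Z = 7 (Z = 8 - 1 = 7)
(844 - 1432) + (Z - 27)*(-4) = (844 - 1432) + (7 - 27)*(-4) = -588 - 20*(-4) = -588 + 80 = -508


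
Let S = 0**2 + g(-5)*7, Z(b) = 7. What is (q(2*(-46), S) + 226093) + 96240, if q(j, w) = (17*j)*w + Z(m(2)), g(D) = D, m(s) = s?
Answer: 377080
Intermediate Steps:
S = -35 (S = 0**2 - 5*7 = 0 - 35 = -35)
q(j, w) = 7 + 17*j*w (q(j, w) = (17*j)*w + 7 = 17*j*w + 7 = 7 + 17*j*w)
(q(2*(-46), S) + 226093) + 96240 = ((7 + 17*(2*(-46))*(-35)) + 226093) + 96240 = ((7 + 17*(-92)*(-35)) + 226093) + 96240 = ((7 + 54740) + 226093) + 96240 = (54747 + 226093) + 96240 = 280840 + 96240 = 377080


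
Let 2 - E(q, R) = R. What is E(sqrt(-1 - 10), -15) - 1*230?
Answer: -213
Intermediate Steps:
E(q, R) = 2 - R
E(sqrt(-1 - 10), -15) - 1*230 = (2 - 1*(-15)) - 1*230 = (2 + 15) - 230 = 17 - 230 = -213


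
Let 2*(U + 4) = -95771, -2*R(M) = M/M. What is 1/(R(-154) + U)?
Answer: -1/47890 ≈ -2.0881e-5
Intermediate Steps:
R(M) = -1/2 (R(M) = -M/(2*M) = -1/2*1 = -1/2)
U = -95779/2 (U = -4 + (1/2)*(-95771) = -4 - 95771/2 = -95779/2 ≈ -47890.)
1/(R(-154) + U) = 1/(-1/2 - 95779/2) = 1/(-47890) = -1/47890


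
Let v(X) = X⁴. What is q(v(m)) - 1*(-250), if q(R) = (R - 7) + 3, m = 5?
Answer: 871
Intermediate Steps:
q(R) = -4 + R (q(R) = (-7 + R) + 3 = -4 + R)
q(v(m)) - 1*(-250) = (-4 + 5⁴) - 1*(-250) = (-4 + 625) + 250 = 621 + 250 = 871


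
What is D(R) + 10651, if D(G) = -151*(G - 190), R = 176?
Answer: 12765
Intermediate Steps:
D(G) = 28690 - 151*G (D(G) = -151*(-190 + G) = 28690 - 151*G)
D(R) + 10651 = (28690 - 151*176) + 10651 = (28690 - 26576) + 10651 = 2114 + 10651 = 12765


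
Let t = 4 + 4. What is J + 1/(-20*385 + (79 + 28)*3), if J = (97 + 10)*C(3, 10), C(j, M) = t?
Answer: 6316423/7379 ≈ 856.00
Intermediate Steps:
t = 8
C(j, M) = 8
J = 856 (J = (97 + 10)*8 = 107*8 = 856)
J + 1/(-20*385 + (79 + 28)*3) = 856 + 1/(-20*385 + (79 + 28)*3) = 856 + 1/(-7700 + 107*3) = 856 + 1/(-7700 + 321) = 856 + 1/(-7379) = 856 - 1/7379 = 6316423/7379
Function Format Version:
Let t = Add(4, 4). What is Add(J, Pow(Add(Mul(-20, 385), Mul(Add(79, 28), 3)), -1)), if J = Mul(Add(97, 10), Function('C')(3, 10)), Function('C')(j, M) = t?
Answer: Rational(6316423, 7379) ≈ 856.00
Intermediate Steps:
t = 8
Function('C')(j, M) = 8
J = 856 (J = Mul(Add(97, 10), 8) = Mul(107, 8) = 856)
Add(J, Pow(Add(Mul(-20, 385), Mul(Add(79, 28), 3)), -1)) = Add(856, Pow(Add(Mul(-20, 385), Mul(Add(79, 28), 3)), -1)) = Add(856, Pow(Add(-7700, Mul(107, 3)), -1)) = Add(856, Pow(Add(-7700, 321), -1)) = Add(856, Pow(-7379, -1)) = Add(856, Rational(-1, 7379)) = Rational(6316423, 7379)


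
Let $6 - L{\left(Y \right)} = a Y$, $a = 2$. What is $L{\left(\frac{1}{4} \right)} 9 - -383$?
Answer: $\frac{865}{2} \approx 432.5$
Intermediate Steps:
$L{\left(Y \right)} = 6 - 2 Y$
$L{\left(\frac{1}{4} \right)} 9 - -383 = \left(6 - \frac{2}{4}\right) 9 - -383 = \left(6 - \frac{1}{2}\right) 9 + 383 = \frac{11}{2} \cdot 9 + 383 = \frac{99}{2} + 383 = \frac{865}{2}$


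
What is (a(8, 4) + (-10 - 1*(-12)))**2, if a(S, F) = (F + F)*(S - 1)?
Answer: 3364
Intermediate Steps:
a(S, F) = 2*F*(-1 + S) (a(S, F) = (2*F)*(-1 + S) = 2*F*(-1 + S))
(a(8, 4) + (-10 - 1*(-12)))**2 = (2*4*(-1 + 8) + (-10 - 1*(-12)))**2 = (2*4*7 + (-10 + 12))**2 = (56 + 2)**2 = 58**2 = 3364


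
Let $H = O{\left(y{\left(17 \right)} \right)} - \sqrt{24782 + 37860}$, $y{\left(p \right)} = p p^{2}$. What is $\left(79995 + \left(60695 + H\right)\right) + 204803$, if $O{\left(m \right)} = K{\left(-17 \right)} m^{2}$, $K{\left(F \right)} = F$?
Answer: $-409993180 - \sqrt{62642} \approx -4.0999 \cdot 10^{8}$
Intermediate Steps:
$y{\left(p \right)} = p^{3}$
$O{\left(m \right)} = - 17 m^{2}$
$H = -410338673 - \sqrt{62642}$ ($H = - 17 \left(17^{3}\right)^{2} - \sqrt{24782 + 37860} = - 17 \cdot 4913^{2} - \sqrt{62642} = \left(-17\right) 24137569 - \sqrt{62642} = -410338673 - \sqrt{62642} \approx -4.1034 \cdot 10^{8}$)
$\left(79995 + \left(60695 + H\right)\right) + 204803 = \left(79995 + \left(60695 - \left(410338673 + \sqrt{62642}\right)\right)\right) + 204803 = \left(79995 - \left(410277978 + \sqrt{62642}\right)\right) + 204803 = \left(-410197983 - \sqrt{62642}\right) + 204803 = -409993180 - \sqrt{62642}$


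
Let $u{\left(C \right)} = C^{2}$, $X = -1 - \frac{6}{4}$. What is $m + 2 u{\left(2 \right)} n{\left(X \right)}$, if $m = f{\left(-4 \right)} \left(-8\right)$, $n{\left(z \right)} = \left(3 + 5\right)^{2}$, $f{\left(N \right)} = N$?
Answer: $544$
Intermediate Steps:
$X = - \frac{5}{2}$ ($X = -1 - 6 \cdot \frac{1}{4} = -1 - \frac{3}{2} = - \frac{5}{2} \approx -2.5$)
$n{\left(z \right)} = 64$ ($n{\left(z \right)} = 8^{2} = 64$)
$m = 32$ ($m = \left(-4\right) \left(-8\right) = 32$)
$m + 2 u{\left(2 \right)} n{\left(X \right)} = 32 + 2 \cdot 2^{2} \cdot 64 = 32 + 2 \cdot 4 \cdot 64 = 32 + 8 \cdot 64 = 32 + 512 = 544$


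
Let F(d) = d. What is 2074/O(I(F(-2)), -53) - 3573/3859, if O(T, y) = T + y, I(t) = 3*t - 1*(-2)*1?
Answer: -8207227/219963 ≈ -37.312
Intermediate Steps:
I(t) = 2 + 3*t (I(t) = 3*t + 2*1 = 3*t + 2 = 2 + 3*t)
2074/O(I(F(-2)), -53) - 3573/3859 = 2074/((2 + 3*(-2)) - 53) - 3573/3859 = 2074/((2 - 6) - 53) - 3573*1/3859 = 2074/(-4 - 53) - 3573/3859 = 2074/(-57) - 3573/3859 = 2074*(-1/57) - 3573/3859 = -2074/57 - 3573/3859 = -8207227/219963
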